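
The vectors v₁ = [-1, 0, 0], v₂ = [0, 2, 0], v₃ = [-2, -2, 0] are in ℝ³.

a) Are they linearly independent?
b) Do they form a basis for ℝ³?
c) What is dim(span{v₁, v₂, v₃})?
Not independent, not a basis, dim(span) = 2

Check whether v₃ can be written as a linear combination of v₁ and v₂.
v₃ = (2)·v₁ + (-1)·v₂ = [-2, -2, 0], so the three vectors are linearly dependent.
Thus they do not form a basis for ℝ³, and dim(span{v₁, v₂, v₃}) = 2 (spanned by v₁ and v₂).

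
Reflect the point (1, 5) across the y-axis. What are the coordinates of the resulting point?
(-1, 5)

Reflection across y-axis: (1, 5) → (-1, 5)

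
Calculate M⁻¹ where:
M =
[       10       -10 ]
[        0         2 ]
det(M) = 20
M⁻¹ =
[     1/10       1/2 ]
[        0       1/2 ]

For a 2×2 matrix M = [[a, b], [c, d]] with det(M) ≠ 0, M⁻¹ = (1/det(M)) * [[d, -b], [-c, a]].
det(M) = (10)*(2) - (-10)*(0) = 20 - 0 = 20.
M⁻¹ = (1/20) * [[2, 10], [0, 10]].
Dividing each entry by 20 and reducing:
M⁻¹ =
[     1/10       1/2 ]
[        0       1/2 ]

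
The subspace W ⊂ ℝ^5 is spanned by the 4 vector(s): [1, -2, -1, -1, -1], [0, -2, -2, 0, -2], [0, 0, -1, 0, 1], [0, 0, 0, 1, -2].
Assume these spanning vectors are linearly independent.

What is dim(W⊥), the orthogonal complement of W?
dim(W⊥) = 1

For any subspace W of ℝ^n, dim(W) + dim(W⊥) = n (the whole-space dimension).
Here the given 4 vectors are linearly independent, so dim(W) = 4.
Thus dim(W⊥) = n - dim(W) = 5 - 4 = 1.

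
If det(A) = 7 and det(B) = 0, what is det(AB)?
0

Use the multiplicative property of determinants: det(AB) = det(A)*det(B).
det(AB) = (7)*(0) = 0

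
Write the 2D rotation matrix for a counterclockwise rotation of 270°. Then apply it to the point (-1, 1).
R = [[0, 1], [-1, 0]]; R·(-1, 1) = (1, 1)

Rotation matrix formula: R(θ) = [[cos θ, -sin θ], [sin θ, cos θ]]
For θ = 270°:
cos(270°) = 0
sin(270°) = -1
R = [[0, 1], [-1, 0]]
Apply to (-1, 1): [0·-1 + (1)·1, -1·-1 + 0·1] = (1, 1)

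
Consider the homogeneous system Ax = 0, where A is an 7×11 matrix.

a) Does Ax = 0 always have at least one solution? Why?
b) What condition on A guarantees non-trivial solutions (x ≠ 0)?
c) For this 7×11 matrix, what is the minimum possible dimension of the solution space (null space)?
a) Yes, x = 0 is always a solution. b) When A has linearly dependent columns (rank < n). c) Minimum nullity = 4.

a) x = 0 satisfies A·0 = 0, so the zero vector is always a solution.
b) Non-trivial solutions exist iff the columns of A are linearly dependent, equivalently rank(A) < n (the number of columns).
c) By rank-nullity, rank(A) + nullity(A) = n = 11. Since A has only 7 rows, rank(A) ≤ 7, so nullity(A) ≥ 11 - 7 = 4.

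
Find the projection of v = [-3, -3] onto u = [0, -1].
[0, -3]

The projection of v onto u is proj_u(v) = ((v·u) / (u·u)) · u.
v·u = (-3)*(0) + (-3)*(-1) = 3.
u·u = (0)*(0) + (-1)*(-1) = 1.
coefficient = 3 / 1 = 3.
proj_u(v) = 3 · [0, -1] = [0, -3].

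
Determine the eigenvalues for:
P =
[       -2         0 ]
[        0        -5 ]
λ = -5, -2

Solve det(P - λI) = 0. For a 2×2 matrix the characteristic equation is λ² - (trace)λ + det = 0.
trace(P) = a + d = -2 - 5 = -7.
det(P) = a*d - b*c = (-2)*(-5) - (0)*(0) = 10 - 0 = 10.
Characteristic equation: λ² - (-7)λ + (10) = 0.
Discriminant = (-7)² - 4*(10) = 49 - 40 = 9.
λ = (-7 ± √9) / 2 = (-7 ± 3) / 2 = -5, -2.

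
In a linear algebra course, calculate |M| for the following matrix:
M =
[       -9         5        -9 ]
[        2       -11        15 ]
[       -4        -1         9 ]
det(M) = 780

Expand along row 0 (cofactor expansion): det(M) = a*(e*i - f*h) - b*(d*i - f*g) + c*(d*h - e*g), where the 3×3 is [[a, b, c], [d, e, f], [g, h, i]].
Minor M_00 = (-11)*(9) - (15)*(-1) = -99 + 15 = -84.
Minor M_01 = (2)*(9) - (15)*(-4) = 18 + 60 = 78.
Minor M_02 = (2)*(-1) - (-11)*(-4) = -2 - 44 = -46.
det(M) = (-9)*(-84) - (5)*(78) + (-9)*(-46) = 756 - 390 + 414 = 780.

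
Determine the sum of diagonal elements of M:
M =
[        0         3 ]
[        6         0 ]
tr(M) = 0 + 0 = 0

The trace of a square matrix is the sum of its diagonal entries.
Diagonal entries of M: M[0][0] = 0, M[1][1] = 0.
tr(M) = 0 + 0 = 0.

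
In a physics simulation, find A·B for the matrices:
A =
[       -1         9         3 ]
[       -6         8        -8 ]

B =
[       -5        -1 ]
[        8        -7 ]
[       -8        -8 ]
AB =
[       53       -86 ]
[      158        14 ]

Matrix multiplication: (AB)[i][j] = sum over k of A[i][k] * B[k][j].
  (AB)[0][0] = (-1)*(-5) + (9)*(8) + (3)*(-8) = 53
  (AB)[0][1] = (-1)*(-1) + (9)*(-7) + (3)*(-8) = -86
  (AB)[1][0] = (-6)*(-5) + (8)*(8) + (-8)*(-8) = 158
  (AB)[1][1] = (-6)*(-1) + (8)*(-7) + (-8)*(-8) = 14
AB =
[       53       -86 ]
[      158        14 ]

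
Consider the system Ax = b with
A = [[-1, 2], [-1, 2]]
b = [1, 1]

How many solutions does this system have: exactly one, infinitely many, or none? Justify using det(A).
Infinitely many solutions

det(A) = (-1)*(2) - (2)*(-1) = 0, so A is singular (column 2 is -2 times column 1).
b = [1, 1] = -1 * column 1 of A, so b lies in the column space of A.
A singular matrix whose right-hand side is in its column space gives a 1-parameter family of solutions — infinitely many.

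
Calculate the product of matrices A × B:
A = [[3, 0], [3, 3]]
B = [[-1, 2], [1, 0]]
[[-3, 6], [0, 6]]

Matrix multiplication:
C[0][0] = 3×-1 + 0×1 = -3
C[0][1] = 3×2 + 0×0 = 6
C[1][0] = 3×-1 + 3×1 = 0
C[1][1] = 3×2 + 3×0 = 6
Result: [[-3, 6], [0, 6]]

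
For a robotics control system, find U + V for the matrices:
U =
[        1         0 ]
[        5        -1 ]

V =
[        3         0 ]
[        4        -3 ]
U + V =
[        4         0 ]
[        9        -4 ]

Matrix addition is elementwise: (U+V)[i][j] = U[i][j] + V[i][j].
  (U+V)[0][0] = (1) + (3) = 4
  (U+V)[0][1] = (0) + (0) = 0
  (U+V)[1][0] = (5) + (4) = 9
  (U+V)[1][1] = (-1) + (-3) = -4
U + V =
[        4         0 ]
[        9        -4 ]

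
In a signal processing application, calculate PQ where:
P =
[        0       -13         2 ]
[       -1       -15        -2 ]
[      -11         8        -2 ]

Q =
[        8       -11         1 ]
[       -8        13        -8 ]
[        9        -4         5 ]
PQ =
[      122      -177       114 ]
[       94      -176       109 ]
[     -170       233       -85 ]

Matrix multiplication: (PQ)[i][j] = sum over k of P[i][k] * Q[k][j].
  (PQ)[0][0] = (0)*(8) + (-13)*(-8) + (2)*(9) = 122
  (PQ)[0][1] = (0)*(-11) + (-13)*(13) + (2)*(-4) = -177
  (PQ)[0][2] = (0)*(1) + (-13)*(-8) + (2)*(5) = 114
  (PQ)[1][0] = (-1)*(8) + (-15)*(-8) + (-2)*(9) = 94
  (PQ)[1][1] = (-1)*(-11) + (-15)*(13) + (-2)*(-4) = -176
  (PQ)[1][2] = (-1)*(1) + (-15)*(-8) + (-2)*(5) = 109
  (PQ)[2][0] = (-11)*(8) + (8)*(-8) + (-2)*(9) = -170
  (PQ)[2][1] = (-11)*(-11) + (8)*(13) + (-2)*(-4) = 233
  (PQ)[2][2] = (-11)*(1) + (8)*(-8) + (-2)*(5) = -85
PQ =
[      122      -177       114 ]
[       94      -176       109 ]
[     -170       233       -85 ]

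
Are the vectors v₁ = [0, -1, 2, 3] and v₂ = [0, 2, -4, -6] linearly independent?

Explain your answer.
No, linearly dependent (v₂ = -2·v₁)

Check whether there is a scalar k with v₂ = k·v₁.
Comparing components, k = -2 satisfies -2·[0, -1, 2, 3] = [0, 2, -4, -6].
Since v₂ is a scalar multiple of v₁, the two vectors are linearly dependent.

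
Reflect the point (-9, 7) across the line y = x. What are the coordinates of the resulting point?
(7, -9)

Reflection across line y = x: (-9, 7) → (7, -9)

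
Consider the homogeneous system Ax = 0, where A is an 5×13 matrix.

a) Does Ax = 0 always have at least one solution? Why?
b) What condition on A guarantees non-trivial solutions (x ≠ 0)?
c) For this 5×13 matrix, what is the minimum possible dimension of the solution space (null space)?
a) Yes, x = 0 is always a solution. b) When A has linearly dependent columns (rank < n). c) Minimum nullity = 8.

a) x = 0 satisfies A·0 = 0, so the zero vector is always a solution.
b) Non-trivial solutions exist iff the columns of A are linearly dependent, equivalently rank(A) < n (the number of columns).
c) By rank-nullity, rank(A) + nullity(A) = n = 13. Since A has only 5 rows, rank(A) ≤ 5, so nullity(A) ≥ 13 - 5 = 8.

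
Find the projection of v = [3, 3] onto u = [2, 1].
[18/5, 9/5]

The projection of v onto u is proj_u(v) = ((v·u) / (u·u)) · u.
v·u = (3)*(2) + (3)*(1) = 9.
u·u = (2)*(2) + (1)*(1) = 5.
coefficient = 9 / 5 = 9/5.
proj_u(v) = 9/5 · [2, 1] = [18/5, 9/5].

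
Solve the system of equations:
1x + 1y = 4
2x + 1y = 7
x = 3, y = 1

Use elimination (row reduction):
Equation 1: 1x + 1y = 4.
Equation 2: 2x + 1y = 7.
Multiply Eq1 by 2 and Eq2 by 1: 2x + 2y = 8;  2x + 1y = 7.
Subtract: (-1)y = -1, so y = 1.
Back-substitute into Eq1: 1x + 1*(1) = 4, so x = 3.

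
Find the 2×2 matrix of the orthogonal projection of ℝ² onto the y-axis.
[[0, 0], [0, 1]]

The orthogonal projection onto the line spanned by a nonzero vector u = (a, b) has matrix P = (u uᵀ) / (uᵀ u) = (1/(a² + b²)) · [[a², ab], [ab, b²]].
Here u = (0, 1), so a² + b² = 0 + 1 = 1.
P = (1/1) · [[0, 0], [0, 1]] = [[0, 0], [0, 1]].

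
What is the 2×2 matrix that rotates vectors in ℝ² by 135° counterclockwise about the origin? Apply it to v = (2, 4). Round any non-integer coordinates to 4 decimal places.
R = [[-√2/2, -√2/2], [√2/2, -√2/2]]; R·v = (-4.2426, -1.4142)

A counterclockwise rotation by angle θ in ℝ² has matrix R(θ) = [[cos θ, -sin θ], [sin θ, cos θ]].
For θ = 135°: cos θ = -√2/2, sin θ = √2/2.
R(135°) = [[-√2/2, -√2/2], [√2/2, -√2/2]].
R·v = [-√2/2·2 + (-√2/2)·4, √2/2·2 + -√2/2·4] = (-4.2426, -1.4142).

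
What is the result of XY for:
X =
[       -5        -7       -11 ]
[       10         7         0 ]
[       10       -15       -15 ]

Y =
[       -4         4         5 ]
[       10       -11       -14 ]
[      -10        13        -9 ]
XY =
[       60       -86       172 ]
[       30       -37       -48 ]
[      -40        10       395 ]

Matrix multiplication: (XY)[i][j] = sum over k of X[i][k] * Y[k][j].
  (XY)[0][0] = (-5)*(-4) + (-7)*(10) + (-11)*(-10) = 60
  (XY)[0][1] = (-5)*(4) + (-7)*(-11) + (-11)*(13) = -86
  (XY)[0][2] = (-5)*(5) + (-7)*(-14) + (-11)*(-9) = 172
  (XY)[1][0] = (10)*(-4) + (7)*(10) + (0)*(-10) = 30
  (XY)[1][1] = (10)*(4) + (7)*(-11) + (0)*(13) = -37
  (XY)[1][2] = (10)*(5) + (7)*(-14) + (0)*(-9) = -48
  (XY)[2][0] = (10)*(-4) + (-15)*(10) + (-15)*(-10) = -40
  (XY)[2][1] = (10)*(4) + (-15)*(-11) + (-15)*(13) = 10
  (XY)[2][2] = (10)*(5) + (-15)*(-14) + (-15)*(-9) = 395
XY =
[       60       -86       172 ]
[       30       -37       -48 ]
[      -40        10       395 ]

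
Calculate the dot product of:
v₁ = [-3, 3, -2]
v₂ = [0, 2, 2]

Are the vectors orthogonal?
2, No

The dot product is the sum of products of corresponding components.
v₁·v₂ = (-3)*(0) + (3)*(2) + (-2)*(2) = 0 + 6 - 4 = 2.
Two vectors are orthogonal iff their dot product is 0; here the dot product is 2, so the vectors are not orthogonal.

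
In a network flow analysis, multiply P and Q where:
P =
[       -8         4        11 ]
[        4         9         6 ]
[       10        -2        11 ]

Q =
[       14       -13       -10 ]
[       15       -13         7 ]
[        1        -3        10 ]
PQ =
[      -41        19       218 ]
[      197      -187        83 ]
[      121      -137        -4 ]

Matrix multiplication: (PQ)[i][j] = sum over k of P[i][k] * Q[k][j].
  (PQ)[0][0] = (-8)*(14) + (4)*(15) + (11)*(1) = -41
  (PQ)[0][1] = (-8)*(-13) + (4)*(-13) + (11)*(-3) = 19
  (PQ)[0][2] = (-8)*(-10) + (4)*(7) + (11)*(10) = 218
  (PQ)[1][0] = (4)*(14) + (9)*(15) + (6)*(1) = 197
  (PQ)[1][1] = (4)*(-13) + (9)*(-13) + (6)*(-3) = -187
  (PQ)[1][2] = (4)*(-10) + (9)*(7) + (6)*(10) = 83
  (PQ)[2][0] = (10)*(14) + (-2)*(15) + (11)*(1) = 121
  (PQ)[2][1] = (10)*(-13) + (-2)*(-13) + (11)*(-3) = -137
  (PQ)[2][2] = (10)*(-10) + (-2)*(7) + (11)*(10) = -4
PQ =
[      -41        19       218 ]
[      197      -187        83 ]
[      121      -137        -4 ]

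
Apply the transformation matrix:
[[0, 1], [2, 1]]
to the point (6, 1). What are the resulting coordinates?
(1, 13)

Matrix multiplication:
[[0, 1], [2, 1]] × [6, 1]ᵀ
= [0×6 + 1×1, 2×6 + 1×1]ᵀ
= [1.0000, 13.0000]ᵀ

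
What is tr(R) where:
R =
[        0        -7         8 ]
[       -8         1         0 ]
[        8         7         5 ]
tr(R) = 0 + 1 + 5 = 6

The trace of a square matrix is the sum of its diagonal entries.
Diagonal entries of R: R[0][0] = 0, R[1][1] = 1, R[2][2] = 5.
tr(R) = 0 + 1 + 5 = 6.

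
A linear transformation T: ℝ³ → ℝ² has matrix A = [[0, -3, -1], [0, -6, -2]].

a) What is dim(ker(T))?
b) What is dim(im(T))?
dim(ker) = 2, dim(im) = 1

Observe that row 2 = 2 × row 1 (so the rows are linearly dependent).
Thus rank(A) = 1 (only one linearly independent row).
dim(im(T)) = rank(A) = 1.
By the rank-nullity theorem applied to T: ℝ³ → ℝ², rank(A) + nullity(A) = 3 (the domain dimension), so dim(ker(T)) = 3 - 1 = 2.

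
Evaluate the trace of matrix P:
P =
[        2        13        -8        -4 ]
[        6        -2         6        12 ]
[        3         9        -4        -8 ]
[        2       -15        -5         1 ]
tr(P) = 2 - 2 - 4 + 1 = -3

The trace of a square matrix is the sum of its diagonal entries.
Diagonal entries of P: P[0][0] = 2, P[1][1] = -2, P[2][2] = -4, P[3][3] = 1.
tr(P) = 2 - 2 - 4 + 1 = -3.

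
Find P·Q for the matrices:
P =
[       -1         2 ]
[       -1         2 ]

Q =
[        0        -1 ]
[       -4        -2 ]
PQ =
[       -8        -3 ]
[       -8        -3 ]

Matrix multiplication: (PQ)[i][j] = sum over k of P[i][k] * Q[k][j].
  (PQ)[0][0] = (-1)*(0) + (2)*(-4) = -8
  (PQ)[0][1] = (-1)*(-1) + (2)*(-2) = -3
  (PQ)[1][0] = (-1)*(0) + (2)*(-4) = -8
  (PQ)[1][1] = (-1)*(-1) + (2)*(-2) = -3
PQ =
[       -8        -3 ]
[       -8        -3 ]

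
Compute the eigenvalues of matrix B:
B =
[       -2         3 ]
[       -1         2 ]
λ = -1, 1

Solve det(B - λI) = 0. For a 2×2 matrix the characteristic equation is λ² - (trace)λ + det = 0.
trace(B) = a + d = -2 + 2 = 0.
det(B) = a*d - b*c = (-2)*(2) - (3)*(-1) = -4 + 3 = -1.
Characteristic equation: λ² - (0)λ + (-1) = 0.
Discriminant = (0)² - 4*(-1) = 0 + 4 = 4.
λ = (0 ± √4) / 2 = (0 ± 2) / 2 = -1, 1.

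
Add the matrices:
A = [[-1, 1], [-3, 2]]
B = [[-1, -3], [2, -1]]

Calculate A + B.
[[-2, -2], [-1, 1]]

Add corresponding elements:
(-1)+(-1)=-2
(1)+(-3)=-2
(-3)+(2)=-1
(2)+(-1)=1
A + B = [[-2, -2], [-1, 1]]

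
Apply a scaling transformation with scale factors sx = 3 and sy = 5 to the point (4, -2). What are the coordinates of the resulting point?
(12, -10)

Scaling matrix:
[[3, 0], [0, 5]]
Result: (4 × 3, -2 × 5) = (12, -10)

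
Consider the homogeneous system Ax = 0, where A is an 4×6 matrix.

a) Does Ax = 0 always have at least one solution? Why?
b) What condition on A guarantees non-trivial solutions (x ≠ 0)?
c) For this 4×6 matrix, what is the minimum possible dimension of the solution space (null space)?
a) Yes, x = 0 is always a solution. b) When A has linearly dependent columns (rank < n). c) Minimum nullity = 2.

a) x = 0 satisfies A·0 = 0, so the zero vector is always a solution.
b) Non-trivial solutions exist iff the columns of A are linearly dependent, equivalently rank(A) < n (the number of columns).
c) By rank-nullity, rank(A) + nullity(A) = n = 6. Since A has only 4 rows, rank(A) ≤ 4, so nullity(A) ≥ 6 - 4 = 2.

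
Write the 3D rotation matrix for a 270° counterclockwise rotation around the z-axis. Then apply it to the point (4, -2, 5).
R = [[0, 1, 0], [-1, 0, 0], [0, 0, 1]]; R·(4, -2, 5) = (-2, -4, 5)

Rotation matrix for 270° around z-axis:
cos(270°) = 0, sin(270°) = -1
R = [[0, 1, 0], [-1, 0, 0], [0, 0, 1]]
Apply to (4, -2, 5): R·[4, -2, 5]ᵀ = (-2, -4, 5)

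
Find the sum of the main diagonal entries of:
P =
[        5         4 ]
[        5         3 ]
tr(P) = 5 + 3 = 8

The trace of a square matrix is the sum of its diagonal entries.
Diagonal entries of P: P[0][0] = 5, P[1][1] = 3.
tr(P) = 5 + 3 = 8.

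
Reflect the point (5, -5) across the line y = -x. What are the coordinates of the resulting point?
(5, -5)

Reflection across line y = -x: (5, -5) → (5, -5)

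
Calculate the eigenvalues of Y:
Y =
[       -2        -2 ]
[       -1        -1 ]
λ = -3, 0

Solve det(Y - λI) = 0. For a 2×2 matrix the characteristic equation is λ² - (trace)λ + det = 0.
trace(Y) = a + d = -2 - 1 = -3.
det(Y) = a*d - b*c = (-2)*(-1) - (-2)*(-1) = 2 - 2 = 0.
Characteristic equation: λ² - (-3)λ + (0) = 0.
Discriminant = (-3)² - 4*(0) = 9 - 0 = 9.
λ = (-3 ± √9) / 2 = (-3 ± 3) / 2 = -3, 0.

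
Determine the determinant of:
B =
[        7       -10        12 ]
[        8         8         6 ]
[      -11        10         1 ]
det(B) = 2392

Expand along row 0 (cofactor expansion): det(B) = a*(e*i - f*h) - b*(d*i - f*g) + c*(d*h - e*g), where the 3×3 is [[a, b, c], [d, e, f], [g, h, i]].
Minor M_00 = (8)*(1) - (6)*(10) = 8 - 60 = -52.
Minor M_01 = (8)*(1) - (6)*(-11) = 8 + 66 = 74.
Minor M_02 = (8)*(10) - (8)*(-11) = 80 + 88 = 168.
det(B) = (7)*(-52) - (-10)*(74) + (12)*(168) = -364 + 740 + 2016 = 2392.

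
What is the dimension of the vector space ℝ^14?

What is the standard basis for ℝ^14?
Dimension = 14; standard basis = {e_1, e_2, e_3, …, e_14}

ℝ^14 is the space of 14-tuples of real numbers; its dimension is 14.
The standard basis consists of 14 vectors: e_1, e_2, e_3, …, e_14, where e_i is the vector with 1 in position i and 0 elsewhere.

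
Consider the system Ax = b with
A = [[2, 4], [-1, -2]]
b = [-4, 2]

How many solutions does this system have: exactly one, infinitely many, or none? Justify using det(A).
Infinitely many solutions

det(A) = (2)*(-2) - (4)*(-1) = 0, so A is singular (column 2 is 2 times column 1).
b = [-4, 2] = -2 * column 1 of A, so b lies in the column space of A.
A singular matrix whose right-hand side is in its column space gives a 1-parameter family of solutions — infinitely many.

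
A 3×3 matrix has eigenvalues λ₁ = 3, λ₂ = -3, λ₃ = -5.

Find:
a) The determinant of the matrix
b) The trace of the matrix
det = 45, trace = -5

Two standard eigenvalue identities:
- det(A) equals the product of the eigenvalues (counted with multiplicity).
- trace(A) equals the sum of the eigenvalues.
det(A) = (3)*(-3)*(-5) = 45.
trace(A) = 3 - 3 - 5 = -5.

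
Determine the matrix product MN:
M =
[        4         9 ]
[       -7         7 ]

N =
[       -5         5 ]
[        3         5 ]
MN =
[        7        65 ]
[       56         0 ]

Matrix multiplication: (MN)[i][j] = sum over k of M[i][k] * N[k][j].
  (MN)[0][0] = (4)*(-5) + (9)*(3) = 7
  (MN)[0][1] = (4)*(5) + (9)*(5) = 65
  (MN)[1][0] = (-7)*(-5) + (7)*(3) = 56
  (MN)[1][1] = (-7)*(5) + (7)*(5) = 0
MN =
[        7        65 ]
[       56         0 ]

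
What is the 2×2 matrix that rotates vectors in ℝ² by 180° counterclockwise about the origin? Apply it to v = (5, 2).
R = [[-1, 0], [0, -1]]; R·v = (-5, -2)

A counterclockwise rotation by angle θ in ℝ² has matrix R(θ) = [[cos θ, -sin θ], [sin θ, cos θ]].
For θ = 180°: cos θ = -1, sin θ = 0.
R(180°) = [[-1, 0], [0, -1]].
R·v = [-1·5 + (0)·2, 0·5 + -1·2] = (-5, -2).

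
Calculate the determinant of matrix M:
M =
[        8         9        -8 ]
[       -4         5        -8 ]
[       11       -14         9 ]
det(M) = -1012

Expand along row 0 (cofactor expansion): det(M) = a*(e*i - f*h) - b*(d*i - f*g) + c*(d*h - e*g), where the 3×3 is [[a, b, c], [d, e, f], [g, h, i]].
Minor M_00 = (5)*(9) - (-8)*(-14) = 45 - 112 = -67.
Minor M_01 = (-4)*(9) - (-8)*(11) = -36 + 88 = 52.
Minor M_02 = (-4)*(-14) - (5)*(11) = 56 - 55 = 1.
det(M) = (8)*(-67) - (9)*(52) + (-8)*(1) = -536 - 468 - 8 = -1012.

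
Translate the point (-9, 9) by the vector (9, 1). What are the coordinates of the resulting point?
(0, 10)

Translation by (9, 1):
x' = -9 + 9 = 0
y' = 9 + 1 = 10
Homogeneous matrix: [[1, 0, 9], [0, 1, 1], [0, 0, 1]]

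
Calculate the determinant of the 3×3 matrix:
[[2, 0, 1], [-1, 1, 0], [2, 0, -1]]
-4

Expansion along first row:
det = 2·det([[1,0],[0,-1]]) - 0·det([[-1,0],[2,-1]]) + 1·det([[-1,1],[2,0]])
    = 2·(1·-1 - 0·0) - 0·(-1·-1 - 0·2) + 1·(-1·0 - 1·2)
    = 2·-1 - 0·1 + 1·-2
    = -2 + 0 + -2 = -4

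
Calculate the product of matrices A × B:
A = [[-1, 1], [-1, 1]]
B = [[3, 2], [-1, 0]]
[[-4, -2], [-4, -2]]

Matrix multiplication:
C[0][0] = -1×3 + 1×-1 = -4
C[0][1] = -1×2 + 1×0 = -2
C[1][0] = -1×3 + 1×-1 = -4
C[1][1] = -1×2 + 1×0 = -2
Result: [[-4, -2], [-4, -2]]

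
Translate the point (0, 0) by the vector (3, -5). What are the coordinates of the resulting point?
(3, -5)

Translation by (3, -5):
x' = 0 + 3 = 3
y' = 0 + -5 = -5
Homogeneous matrix: [[1, 0, 3], [0, 1, -5], [0, 0, 1]]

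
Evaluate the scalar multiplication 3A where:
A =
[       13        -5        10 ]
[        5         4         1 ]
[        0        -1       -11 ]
3A =
[       39       -15        30 ]
[       15        12         3 ]
[        0        -3       -33 ]

Scalar multiplication is elementwise: (3A)[i][j] = 3 * A[i][j].
  (3A)[0][0] = 3 * (13) = 39
  (3A)[0][1] = 3 * (-5) = -15
  (3A)[0][2] = 3 * (10) = 30
  (3A)[1][0] = 3 * (5) = 15
  (3A)[1][1] = 3 * (4) = 12
  (3A)[1][2] = 3 * (1) = 3
  (3A)[2][0] = 3 * (0) = 0
  (3A)[2][1] = 3 * (-1) = -3
  (3A)[2][2] = 3 * (-11) = -33
3A =
[       39       -15        30 ]
[       15        12         3 ]
[        0        -3       -33 ]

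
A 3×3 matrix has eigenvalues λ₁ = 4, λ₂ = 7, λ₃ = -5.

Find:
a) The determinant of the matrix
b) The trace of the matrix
det = -140, trace = 6

Two standard eigenvalue identities:
- det(A) equals the product of the eigenvalues (counted with multiplicity).
- trace(A) equals the sum of the eigenvalues.
det(A) = (4)*(7)*(-5) = -140.
trace(A) = 4 + 7 - 5 = 6.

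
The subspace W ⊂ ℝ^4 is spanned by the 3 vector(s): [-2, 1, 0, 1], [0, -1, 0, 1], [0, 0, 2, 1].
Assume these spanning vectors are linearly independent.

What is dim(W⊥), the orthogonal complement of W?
dim(W⊥) = 1

For any subspace W of ℝ^n, dim(W) + dim(W⊥) = n (the whole-space dimension).
Here the given 3 vectors are linearly independent, so dim(W) = 3.
Thus dim(W⊥) = n - dim(W) = 4 - 3 = 1.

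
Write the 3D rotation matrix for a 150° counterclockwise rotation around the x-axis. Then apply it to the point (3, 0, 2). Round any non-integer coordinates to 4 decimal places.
R = [[1, 0, 0], [0, -√3/2, -1/2], [0, 1/2, -√3/2]]; R·(3, 0, 2) = (3.0000, -1.0000, -1.7321)

Rotation matrix for 150° around x-axis:
cos(150°) = -√3/2, sin(150°) = 1/2
R = [[1, 0, 0], [0, -√3/2, -1/2], [0, 1/2, -√3/2]]
Apply to (3, 0, 2): R·[3, 0, 2]ᵀ = (3.0000, -1.0000, -1.7321)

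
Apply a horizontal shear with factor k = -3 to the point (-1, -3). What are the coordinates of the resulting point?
(8, -3)

Shear matrix for horizontal shear with factor k = -3:
[[1, -3], [0, 1]]
Result: (-1, -3) → (8, -3)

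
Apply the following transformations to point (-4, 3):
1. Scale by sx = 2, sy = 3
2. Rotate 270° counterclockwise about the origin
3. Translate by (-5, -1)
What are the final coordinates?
(4, 7)

Step 1: Scale → (-8, 9)
Step 2: Rotate 270° → (9, 8)
Step 3: Translate → (4, 7)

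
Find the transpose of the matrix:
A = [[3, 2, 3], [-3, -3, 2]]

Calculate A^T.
[[3, -3], [2, -3], [3, 2]]

The transpose sends entry (i,j) to (j,i); rows become columns.
Row 0 of A: [3, 2, 3] -> column 0 of A^T.
Row 1 of A: [-3, -3, 2] -> column 1 of A^T.
A^T = [[3, -3], [2, -3], [3, 2]]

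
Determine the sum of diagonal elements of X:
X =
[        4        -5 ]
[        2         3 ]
tr(X) = 4 + 3 = 7

The trace of a square matrix is the sum of its diagonal entries.
Diagonal entries of X: X[0][0] = 4, X[1][1] = 3.
tr(X) = 4 + 3 = 7.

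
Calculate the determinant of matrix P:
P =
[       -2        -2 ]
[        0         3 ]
det(P) = -6

For a 2×2 matrix [[a, b], [c, d]], det = a*d - b*c.
det(P) = (-2)*(3) - (-2)*(0) = -6 - 0 = -6.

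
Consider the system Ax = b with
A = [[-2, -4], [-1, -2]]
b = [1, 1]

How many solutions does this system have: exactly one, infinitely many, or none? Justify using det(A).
No solution

det(A) = (-2)*(-2) - (-4)*(-1) = 0, so A is singular.
The column space of A is span(column 1) = span([-2, -1]).
b = [1, 1] is not a scalar multiple of column 1, so b ∉ column space and the system is inconsistent — no solution.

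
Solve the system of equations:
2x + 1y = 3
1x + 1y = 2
x = 1, y = 1

Use elimination (row reduction):
Equation 1: 2x + 1y = 3.
Equation 2: 1x + 1y = 2.
Multiply Eq1 by 1 and Eq2 by 2: 2x + 1y = 3;  2x + 2y = 4.
Subtract: (1)y = 1, so y = 1.
Back-substitute into Eq1: 2x + 1*(1) = 3, so x = 1.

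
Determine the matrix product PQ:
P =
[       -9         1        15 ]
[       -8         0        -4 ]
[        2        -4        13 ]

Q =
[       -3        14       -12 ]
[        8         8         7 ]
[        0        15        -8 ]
PQ =
[       35       107        -5 ]
[       24      -172       128 ]
[      -38       191      -156 ]

Matrix multiplication: (PQ)[i][j] = sum over k of P[i][k] * Q[k][j].
  (PQ)[0][0] = (-9)*(-3) + (1)*(8) + (15)*(0) = 35
  (PQ)[0][1] = (-9)*(14) + (1)*(8) + (15)*(15) = 107
  (PQ)[0][2] = (-9)*(-12) + (1)*(7) + (15)*(-8) = -5
  (PQ)[1][0] = (-8)*(-3) + (0)*(8) + (-4)*(0) = 24
  (PQ)[1][1] = (-8)*(14) + (0)*(8) + (-4)*(15) = -172
  (PQ)[1][2] = (-8)*(-12) + (0)*(7) + (-4)*(-8) = 128
  (PQ)[2][0] = (2)*(-3) + (-4)*(8) + (13)*(0) = -38
  (PQ)[2][1] = (2)*(14) + (-4)*(8) + (13)*(15) = 191
  (PQ)[2][2] = (2)*(-12) + (-4)*(7) + (13)*(-8) = -156
PQ =
[       35       107        -5 ]
[       24      -172       128 ]
[      -38       191      -156 ]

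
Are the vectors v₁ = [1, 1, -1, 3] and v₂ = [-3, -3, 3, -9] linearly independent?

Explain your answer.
No, linearly dependent (v₂ = -3·v₁)

Check whether there is a scalar k with v₂ = k·v₁.
Comparing components, k = -3 satisfies -3·[1, 1, -1, 3] = [-3, -3, 3, -9].
Since v₂ is a scalar multiple of v₁, the two vectors are linearly dependent.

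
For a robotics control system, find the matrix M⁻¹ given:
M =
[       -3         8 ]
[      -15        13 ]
det(M) = 81
M⁻¹ =
[    13/81     -8/81 ]
[     5/27     -1/27 ]

For a 2×2 matrix M = [[a, b], [c, d]] with det(M) ≠ 0, M⁻¹ = (1/det(M)) * [[d, -b], [-c, a]].
det(M) = (-3)*(13) - (8)*(-15) = -39 + 120 = 81.
M⁻¹ = (1/81) * [[13, -8], [15, -3]].
Dividing each entry by 81 and reducing:
M⁻¹ =
[    13/81     -8/81 ]
[     5/27     -1/27 ]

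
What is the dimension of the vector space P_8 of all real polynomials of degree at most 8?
Dimension = 9

A polynomial of degree at most 8 can be written as a₀ + a₁x + a₂x² + … + a_8x^8, with 9 free coefficients a₀, …, a_8.
The set {1, x, x², …, x^8} is a basis: it spans P_8 (every such polynomial is a linear combination of these) and is linearly independent (a polynomial is zero iff all its coefficients are zero).
Therefore dim(P_8) = 8 + 1 = 9.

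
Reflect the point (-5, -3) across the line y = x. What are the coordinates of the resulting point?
(-3, -5)

Reflection across line y = x: (-5, -3) → (-3, -5)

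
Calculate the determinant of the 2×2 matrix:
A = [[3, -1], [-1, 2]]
5

For A = [[a, b], [c, d]], det(A) = a*d - b*c.
det(A) = (3)*(2) - (-1)*(-1) = 6 - 1 = 5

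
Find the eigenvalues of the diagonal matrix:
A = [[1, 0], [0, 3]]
λ₁ = 1, λ₂ = 3

The characteristic polynomial of A is det(A - λI) = (1 - λ)(3 - λ) = 0.
The roots are λ = 1 and λ = 3, so the eigenvalues are the diagonal entries.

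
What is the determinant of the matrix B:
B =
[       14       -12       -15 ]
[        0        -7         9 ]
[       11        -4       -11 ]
det(B) = -761

Expand along row 0 (cofactor expansion): det(B) = a*(e*i - f*h) - b*(d*i - f*g) + c*(d*h - e*g), where the 3×3 is [[a, b, c], [d, e, f], [g, h, i]].
Minor M_00 = (-7)*(-11) - (9)*(-4) = 77 + 36 = 113.
Minor M_01 = (0)*(-11) - (9)*(11) = 0 - 99 = -99.
Minor M_02 = (0)*(-4) - (-7)*(11) = 0 + 77 = 77.
det(B) = (14)*(113) - (-12)*(-99) + (-15)*(77) = 1582 - 1188 - 1155 = -761.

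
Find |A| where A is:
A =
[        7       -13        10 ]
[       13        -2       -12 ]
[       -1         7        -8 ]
det(A) = 82

Expand along row 0 (cofactor expansion): det(A) = a*(e*i - f*h) - b*(d*i - f*g) + c*(d*h - e*g), where the 3×3 is [[a, b, c], [d, e, f], [g, h, i]].
Minor M_00 = (-2)*(-8) - (-12)*(7) = 16 + 84 = 100.
Minor M_01 = (13)*(-8) - (-12)*(-1) = -104 - 12 = -116.
Minor M_02 = (13)*(7) - (-2)*(-1) = 91 - 2 = 89.
det(A) = (7)*(100) - (-13)*(-116) + (10)*(89) = 700 - 1508 + 890 = 82.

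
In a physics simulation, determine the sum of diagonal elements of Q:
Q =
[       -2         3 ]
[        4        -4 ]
tr(Q) = -2 - 4 = -6

The trace of a square matrix is the sum of its diagonal entries.
Diagonal entries of Q: Q[0][0] = -2, Q[1][1] = -4.
tr(Q) = -2 - 4 = -6.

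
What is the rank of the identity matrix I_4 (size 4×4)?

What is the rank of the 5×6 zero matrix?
rank(I_4) = 4, rank(0) = 0

The identity I_4 has 4 columns that are the standard basis vectors e_1, …, e_4. These are linearly independent, so all 4 columns are pivots and rank(I_4) = 4.
The 5×6 zero matrix has every entry zero, so every row is the zero row and there are no pivots; rank(0) = 0.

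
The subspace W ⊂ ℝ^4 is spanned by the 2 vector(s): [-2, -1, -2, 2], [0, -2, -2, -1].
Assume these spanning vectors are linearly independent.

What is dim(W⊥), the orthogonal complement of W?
dim(W⊥) = 2

For any subspace W of ℝ^n, dim(W) + dim(W⊥) = n (the whole-space dimension).
Here the given 2 vectors are linearly independent, so dim(W) = 2.
Thus dim(W⊥) = n - dim(W) = 4 - 2 = 2.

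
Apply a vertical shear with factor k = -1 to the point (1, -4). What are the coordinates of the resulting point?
(1, -5)

Shear matrix for vertical shear with factor k = -1:
[[1, 0], [-1, 1]]
Result: (1, -4) → (1, -5)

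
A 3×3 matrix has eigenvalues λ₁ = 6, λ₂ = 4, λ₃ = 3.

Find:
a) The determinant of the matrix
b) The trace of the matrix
det = 72, trace = 13

Two standard eigenvalue identities:
- det(A) equals the product of the eigenvalues (counted with multiplicity).
- trace(A) equals the sum of the eigenvalues.
det(A) = (6)*(4)*(3) = 72.
trace(A) = 6 + 4 + 3 = 13.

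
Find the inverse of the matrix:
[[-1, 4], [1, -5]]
[[-5, -4], [-1, -1]]

For [[a,b],[c,d]], inverse = (1/det)·[[d,-b],[-c,a]]
det = -1·-5 - 4·1 = 1
Inverse = (1/1)·[[-5, -4], [-1, -1]]
        = [[-5, -4], [-1, -1]]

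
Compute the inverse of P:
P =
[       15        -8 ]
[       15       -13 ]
det(P) = -75
P⁻¹ =
[    13/75     -8/75 ]
[      1/5      -1/5 ]

For a 2×2 matrix P = [[a, b], [c, d]] with det(P) ≠ 0, P⁻¹ = (1/det(P)) * [[d, -b], [-c, a]].
det(P) = (15)*(-13) - (-8)*(15) = -195 + 120 = -75.
P⁻¹ = (1/-75) * [[-13, 8], [-15, 15]].
Dividing each entry by -75 and reducing:
P⁻¹ =
[    13/75     -8/75 ]
[      1/5      -1/5 ]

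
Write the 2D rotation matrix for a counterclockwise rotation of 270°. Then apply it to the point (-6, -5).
R = [[0, 1], [-1, 0]]; R·(-6, -5) = (-5, 6)

Rotation matrix formula: R(θ) = [[cos θ, -sin θ], [sin θ, cos θ]]
For θ = 270°:
cos(270°) = 0
sin(270°) = -1
R = [[0, 1], [-1, 0]]
Apply to (-6, -5): [0·-6 + (1)·-5, -1·-6 + 0·-5] = (-5, 6)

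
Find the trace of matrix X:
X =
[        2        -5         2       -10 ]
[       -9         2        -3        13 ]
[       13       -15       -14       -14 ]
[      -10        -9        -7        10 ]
tr(X) = 2 + 2 - 14 + 10 = 0

The trace of a square matrix is the sum of its diagonal entries.
Diagonal entries of X: X[0][0] = 2, X[1][1] = 2, X[2][2] = -14, X[3][3] = 10.
tr(X) = 2 + 2 - 14 + 10 = 0.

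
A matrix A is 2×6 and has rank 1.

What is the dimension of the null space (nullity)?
5

The rank-nullity theorem for an m×n matrix states:
rank(A) + nullity(A) = n (the number of columns).
Here n = 6 and rank(A) = 1, so nullity(A) = 6 - 1 = 5.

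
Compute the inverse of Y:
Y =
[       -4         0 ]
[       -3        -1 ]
det(Y) = 4
Y⁻¹ =
[     -1/4         0 ]
[      3/4        -1 ]

For a 2×2 matrix Y = [[a, b], [c, d]] with det(Y) ≠ 0, Y⁻¹ = (1/det(Y)) * [[d, -b], [-c, a]].
det(Y) = (-4)*(-1) - (0)*(-3) = 4 - 0 = 4.
Y⁻¹ = (1/4) * [[-1, 0], [3, -4]].
Dividing each entry by 4 and reducing:
Y⁻¹ =
[     -1/4         0 ]
[      3/4        -1 ]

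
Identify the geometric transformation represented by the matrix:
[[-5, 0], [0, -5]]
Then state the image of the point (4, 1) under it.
uniform scaling by factor -5; image of (4, 1) is (-20, -5)

This is a diagonal matrix with equal entries -5, so it scales both axes by the same factor -5.
The matrix [[-5, 0], [0, -5]] represents: uniform scaling by factor -5.
Applying it to (4, 1): [-5·4 + 0·1, 0·4 + -5·1] = (-20, -5).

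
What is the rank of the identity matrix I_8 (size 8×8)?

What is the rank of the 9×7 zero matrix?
rank(I_8) = 8, rank(0) = 0

The identity I_8 has 8 columns that are the standard basis vectors e_1, …, e_8. These are linearly independent, so all 8 columns are pivots and rank(I_8) = 8.
The 9×7 zero matrix has every entry zero, so every row is the zero row and there are no pivots; rank(0) = 0.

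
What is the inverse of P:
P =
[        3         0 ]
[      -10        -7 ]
det(P) = -21
P⁻¹ =
[      1/3         0 ]
[   -10/21      -1/7 ]

For a 2×2 matrix P = [[a, b], [c, d]] with det(P) ≠ 0, P⁻¹ = (1/det(P)) * [[d, -b], [-c, a]].
det(P) = (3)*(-7) - (0)*(-10) = -21 - 0 = -21.
P⁻¹ = (1/-21) * [[-7, 0], [10, 3]].
Dividing each entry by -21 and reducing:
P⁻¹ =
[      1/3         0 ]
[   -10/21      -1/7 ]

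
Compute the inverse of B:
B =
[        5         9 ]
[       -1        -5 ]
det(B) = -16
B⁻¹ =
[     5/16      9/16 ]
[    -1/16     -5/16 ]

For a 2×2 matrix B = [[a, b], [c, d]] with det(B) ≠ 0, B⁻¹ = (1/det(B)) * [[d, -b], [-c, a]].
det(B) = (5)*(-5) - (9)*(-1) = -25 + 9 = -16.
B⁻¹ = (1/-16) * [[-5, -9], [1, 5]].
Dividing each entry by -16 and reducing:
B⁻¹ =
[     5/16      9/16 ]
[    -1/16     -5/16 ]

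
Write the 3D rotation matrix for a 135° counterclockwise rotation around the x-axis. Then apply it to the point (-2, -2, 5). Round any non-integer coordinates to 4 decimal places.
R = [[1, 0, 0], [0, -√2/2, -√2/2], [0, √2/2, -√2/2]]; R·(-2, -2, 5) = (-2.0000, -2.1213, -4.9497)

Rotation matrix for 135° around x-axis:
cos(135°) = -√2/2, sin(135°) = √2/2
R = [[1, 0, 0], [0, -√2/2, -√2/2], [0, √2/2, -√2/2]]
Apply to (-2, -2, 5): R·[-2, -2, 5]ᵀ = (-2.0000, -2.1213, -4.9497)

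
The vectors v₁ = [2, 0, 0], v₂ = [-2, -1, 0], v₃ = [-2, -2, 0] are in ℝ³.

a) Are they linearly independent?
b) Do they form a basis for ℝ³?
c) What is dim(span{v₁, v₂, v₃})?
Not independent, not a basis, dim(span) = 2

Check whether v₃ can be written as a linear combination of v₁ and v₂.
v₃ = (1)·v₁ + (2)·v₂ = [-2, -2, 0], so the three vectors are linearly dependent.
Thus they do not form a basis for ℝ³, and dim(span{v₁, v₂, v₃}) = 2 (spanned by v₁ and v₂).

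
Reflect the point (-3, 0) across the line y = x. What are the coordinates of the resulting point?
(0, -3)

Reflection across line y = x: (-3, 0) → (0, -3)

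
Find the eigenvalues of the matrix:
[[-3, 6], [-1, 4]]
λ = -2 and λ = 3

Characteristic equation: det(A - λI) = 0
λ² - (trace)λ + (det) = 0
λ² - (1)λ + (-6) = 0
λ² - 1λ - 6 = 0
Solving: λ = -2, 3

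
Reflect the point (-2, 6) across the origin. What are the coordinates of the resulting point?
(2, -6)

Reflection across origin: (-2, 6) → (2, -6)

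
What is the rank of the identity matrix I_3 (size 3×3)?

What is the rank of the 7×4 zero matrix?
rank(I_3) = 3, rank(0) = 0

The identity I_3 has 3 columns that are the standard basis vectors e_1, …, e_3. These are linearly independent, so all 3 columns are pivots and rank(I_3) = 3.
The 7×4 zero matrix has every entry zero, so every row is the zero row and there are no pivots; rank(0) = 0.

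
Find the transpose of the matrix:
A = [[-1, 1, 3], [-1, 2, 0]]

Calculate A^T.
[[-1, -1], [1, 2], [3, 0]]

The transpose sends entry (i,j) to (j,i); rows become columns.
Row 0 of A: [-1, 1, 3] -> column 0 of A^T.
Row 1 of A: [-1, 2, 0] -> column 1 of A^T.
A^T = [[-1, -1], [1, 2], [3, 0]]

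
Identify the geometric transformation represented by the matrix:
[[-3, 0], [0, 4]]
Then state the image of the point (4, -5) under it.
non-uniform scaling by (-3, 4); image of (4, -5) is (-12, -20)

This is diagonal with distinct entries, so it scales the x-axis by -3 and the y-axis by 4.
The matrix [[-3, 0], [0, 4]] represents: non-uniform scaling by (-3, 4).
Applying it to (4, -5): [-3·4 + 0·-5, 0·4 + 4·-5] = (-12, -20).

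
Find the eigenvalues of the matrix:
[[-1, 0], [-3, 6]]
λ = -1 and λ = 6

Characteristic equation: det(A - λI) = 0
λ² - (trace)λ + (det) = 0
λ² - (5)λ + (-6) = 0
λ² - 5λ - 6 = 0
Solving: λ = -1, 6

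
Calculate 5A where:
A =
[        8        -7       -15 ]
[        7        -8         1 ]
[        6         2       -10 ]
5A =
[       40       -35       -75 ]
[       35       -40         5 ]
[       30        10       -50 ]

Scalar multiplication is elementwise: (5A)[i][j] = 5 * A[i][j].
  (5A)[0][0] = 5 * (8) = 40
  (5A)[0][1] = 5 * (-7) = -35
  (5A)[0][2] = 5 * (-15) = -75
  (5A)[1][0] = 5 * (7) = 35
  (5A)[1][1] = 5 * (-8) = -40
  (5A)[1][2] = 5 * (1) = 5
  (5A)[2][0] = 5 * (6) = 30
  (5A)[2][1] = 5 * (2) = 10
  (5A)[2][2] = 5 * (-10) = -50
5A =
[       40       -35       -75 ]
[       35       -40         5 ]
[       30        10       -50 ]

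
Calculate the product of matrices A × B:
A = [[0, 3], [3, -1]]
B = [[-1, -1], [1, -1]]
[[3, -3], [-4, -2]]

Matrix multiplication:
C[0][0] = 0×-1 + 3×1 = 3
C[0][1] = 0×-1 + 3×-1 = -3
C[1][0] = 3×-1 + -1×1 = -4
C[1][1] = 3×-1 + -1×-1 = -2
Result: [[3, -3], [-4, -2]]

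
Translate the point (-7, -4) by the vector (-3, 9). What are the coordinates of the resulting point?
(-10, 5)

Translation by (-3, 9):
x' = -7 + -3 = -10
y' = -4 + 9 = 5
Homogeneous matrix: [[1, 0, -3], [0, 1, 9], [0, 0, 1]]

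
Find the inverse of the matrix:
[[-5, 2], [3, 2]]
[[-1/8, 1/8], [3/16, 5/16]]

For [[a,b],[c,d]], inverse = (1/det)·[[d,-b],[-c,a]]
det = -5·2 - 2·3 = -16
Inverse = (1/-16)·[[2, -2], [-3, -5]]
        = [[-1/8, 1/8], [3/16, 5/16]]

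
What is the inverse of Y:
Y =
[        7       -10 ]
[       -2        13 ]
det(Y) = 71
Y⁻¹ =
[    13/71     10/71 ]
[     2/71      7/71 ]

For a 2×2 matrix Y = [[a, b], [c, d]] with det(Y) ≠ 0, Y⁻¹ = (1/det(Y)) * [[d, -b], [-c, a]].
det(Y) = (7)*(13) - (-10)*(-2) = 91 - 20 = 71.
Y⁻¹ = (1/71) * [[13, 10], [2, 7]].
Dividing each entry by 71 and reducing:
Y⁻¹ =
[    13/71     10/71 ]
[     2/71      7/71 ]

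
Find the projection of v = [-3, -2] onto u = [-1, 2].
[1/5, -2/5]

The projection of v onto u is proj_u(v) = ((v·u) / (u·u)) · u.
v·u = (-3)*(-1) + (-2)*(2) = -1.
u·u = (-1)*(-1) + (2)*(2) = 5.
coefficient = -1 / 5 = -1/5.
proj_u(v) = -1/5 · [-1, 2] = [1/5, -2/5].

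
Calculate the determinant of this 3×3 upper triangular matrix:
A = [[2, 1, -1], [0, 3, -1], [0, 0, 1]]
6

The determinant of a triangular matrix is the product of its diagonal entries (the off-diagonal entries above the diagonal do not affect it).
det(A) = (2) * (3) * (1) = 6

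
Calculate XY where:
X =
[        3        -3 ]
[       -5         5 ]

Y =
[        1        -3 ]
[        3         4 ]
XY =
[       -6       -21 ]
[       10        35 ]

Matrix multiplication: (XY)[i][j] = sum over k of X[i][k] * Y[k][j].
  (XY)[0][0] = (3)*(1) + (-3)*(3) = -6
  (XY)[0][1] = (3)*(-3) + (-3)*(4) = -21
  (XY)[1][0] = (-5)*(1) + (5)*(3) = 10
  (XY)[1][1] = (-5)*(-3) + (5)*(4) = 35
XY =
[       -6       -21 ]
[       10        35 ]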